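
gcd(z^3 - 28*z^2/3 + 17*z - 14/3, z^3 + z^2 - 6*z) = z - 2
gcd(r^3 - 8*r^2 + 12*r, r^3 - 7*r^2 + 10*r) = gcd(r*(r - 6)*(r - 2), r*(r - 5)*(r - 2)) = r^2 - 2*r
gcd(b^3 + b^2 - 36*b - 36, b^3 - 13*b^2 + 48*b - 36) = b - 6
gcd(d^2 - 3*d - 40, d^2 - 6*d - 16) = d - 8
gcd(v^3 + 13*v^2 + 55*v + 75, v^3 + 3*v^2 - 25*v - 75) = v^2 + 8*v + 15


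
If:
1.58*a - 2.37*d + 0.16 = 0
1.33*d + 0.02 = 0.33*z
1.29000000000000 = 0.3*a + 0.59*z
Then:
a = 0.58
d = 0.45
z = 1.89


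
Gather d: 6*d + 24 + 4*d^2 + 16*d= 4*d^2 + 22*d + 24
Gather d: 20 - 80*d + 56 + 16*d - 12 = 64 - 64*d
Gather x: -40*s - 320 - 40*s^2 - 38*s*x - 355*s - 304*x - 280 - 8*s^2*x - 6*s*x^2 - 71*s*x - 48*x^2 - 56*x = -40*s^2 - 395*s + x^2*(-6*s - 48) + x*(-8*s^2 - 109*s - 360) - 600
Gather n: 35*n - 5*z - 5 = 35*n - 5*z - 5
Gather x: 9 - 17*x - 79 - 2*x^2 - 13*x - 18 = -2*x^2 - 30*x - 88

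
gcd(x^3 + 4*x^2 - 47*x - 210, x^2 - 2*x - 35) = x^2 - 2*x - 35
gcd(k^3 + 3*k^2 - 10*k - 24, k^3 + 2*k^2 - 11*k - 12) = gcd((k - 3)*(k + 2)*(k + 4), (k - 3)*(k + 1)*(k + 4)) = k^2 + k - 12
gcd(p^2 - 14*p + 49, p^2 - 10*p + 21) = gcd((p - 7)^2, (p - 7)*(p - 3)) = p - 7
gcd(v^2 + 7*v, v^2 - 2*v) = v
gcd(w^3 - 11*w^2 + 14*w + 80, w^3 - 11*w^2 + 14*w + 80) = w^3 - 11*w^2 + 14*w + 80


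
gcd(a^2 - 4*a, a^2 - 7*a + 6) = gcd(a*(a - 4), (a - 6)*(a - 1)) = 1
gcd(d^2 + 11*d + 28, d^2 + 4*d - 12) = 1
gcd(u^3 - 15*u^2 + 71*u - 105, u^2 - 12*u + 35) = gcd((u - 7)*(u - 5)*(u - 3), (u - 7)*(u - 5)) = u^2 - 12*u + 35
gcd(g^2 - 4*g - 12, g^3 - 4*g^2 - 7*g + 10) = g + 2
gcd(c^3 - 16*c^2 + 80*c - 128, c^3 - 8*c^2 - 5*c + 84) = c - 4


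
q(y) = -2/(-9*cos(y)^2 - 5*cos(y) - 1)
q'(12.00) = -0.16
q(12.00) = 0.17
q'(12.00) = -0.16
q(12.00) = 0.17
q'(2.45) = -1.83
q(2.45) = 0.80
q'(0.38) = 0.09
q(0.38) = 0.15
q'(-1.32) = -2.35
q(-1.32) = 0.72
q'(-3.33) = -0.21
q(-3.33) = 0.42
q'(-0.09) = -0.02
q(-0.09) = 0.13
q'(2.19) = -6.95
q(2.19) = 1.77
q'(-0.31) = -0.07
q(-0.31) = 0.14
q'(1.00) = 0.62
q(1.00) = 0.32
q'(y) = -2*(-18*sin(y)*cos(y) - 5*sin(y))/(-9*cos(y)^2 - 5*cos(y) - 1)^2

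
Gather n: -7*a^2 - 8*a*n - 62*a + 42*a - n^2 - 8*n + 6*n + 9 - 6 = -7*a^2 - 20*a - n^2 + n*(-8*a - 2) + 3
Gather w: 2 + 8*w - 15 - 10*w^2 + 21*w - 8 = -10*w^2 + 29*w - 21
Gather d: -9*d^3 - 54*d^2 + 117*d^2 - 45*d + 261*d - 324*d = -9*d^3 + 63*d^2 - 108*d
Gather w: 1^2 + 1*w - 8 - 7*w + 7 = -6*w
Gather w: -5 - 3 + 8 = 0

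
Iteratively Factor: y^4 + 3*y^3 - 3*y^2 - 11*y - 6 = (y + 3)*(y^3 - 3*y - 2) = (y - 2)*(y + 3)*(y^2 + 2*y + 1) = (y - 2)*(y + 1)*(y + 3)*(y + 1)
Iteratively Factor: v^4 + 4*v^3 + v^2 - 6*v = (v + 3)*(v^3 + v^2 - 2*v) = v*(v + 3)*(v^2 + v - 2) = v*(v + 2)*(v + 3)*(v - 1)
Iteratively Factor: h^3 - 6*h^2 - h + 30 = (h - 5)*(h^2 - h - 6) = (h - 5)*(h + 2)*(h - 3)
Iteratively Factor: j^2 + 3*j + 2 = (j + 2)*(j + 1)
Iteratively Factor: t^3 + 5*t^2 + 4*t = (t)*(t^2 + 5*t + 4) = t*(t + 4)*(t + 1)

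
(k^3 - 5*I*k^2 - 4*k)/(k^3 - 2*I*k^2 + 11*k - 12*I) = k/(k + 3*I)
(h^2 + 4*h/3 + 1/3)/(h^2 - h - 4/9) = 3*(h + 1)/(3*h - 4)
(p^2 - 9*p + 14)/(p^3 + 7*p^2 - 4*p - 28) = (p - 7)/(p^2 + 9*p + 14)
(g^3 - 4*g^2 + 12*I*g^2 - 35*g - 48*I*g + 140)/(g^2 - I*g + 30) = (g^2 + g*(-4 + 7*I) - 28*I)/(g - 6*I)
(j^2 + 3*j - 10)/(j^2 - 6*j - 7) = (-j^2 - 3*j + 10)/(-j^2 + 6*j + 7)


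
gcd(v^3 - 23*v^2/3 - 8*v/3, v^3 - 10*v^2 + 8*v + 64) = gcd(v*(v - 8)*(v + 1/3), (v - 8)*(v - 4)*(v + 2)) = v - 8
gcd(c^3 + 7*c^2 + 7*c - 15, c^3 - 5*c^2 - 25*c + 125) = c + 5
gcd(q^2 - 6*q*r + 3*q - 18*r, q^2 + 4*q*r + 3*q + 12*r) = q + 3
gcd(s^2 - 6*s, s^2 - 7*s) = s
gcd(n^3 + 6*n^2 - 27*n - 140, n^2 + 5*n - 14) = n + 7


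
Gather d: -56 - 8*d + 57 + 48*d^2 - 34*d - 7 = 48*d^2 - 42*d - 6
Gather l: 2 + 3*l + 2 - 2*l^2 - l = -2*l^2 + 2*l + 4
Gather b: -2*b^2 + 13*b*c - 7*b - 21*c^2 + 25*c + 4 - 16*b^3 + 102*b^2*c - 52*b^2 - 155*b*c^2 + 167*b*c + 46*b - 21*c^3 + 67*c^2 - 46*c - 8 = -16*b^3 + b^2*(102*c - 54) + b*(-155*c^2 + 180*c + 39) - 21*c^3 + 46*c^2 - 21*c - 4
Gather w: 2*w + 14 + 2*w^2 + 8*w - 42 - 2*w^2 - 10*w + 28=0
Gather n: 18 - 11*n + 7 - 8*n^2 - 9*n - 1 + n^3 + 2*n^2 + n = n^3 - 6*n^2 - 19*n + 24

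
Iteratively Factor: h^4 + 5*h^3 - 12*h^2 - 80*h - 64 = (h + 1)*(h^3 + 4*h^2 - 16*h - 64) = (h + 1)*(h + 4)*(h^2 - 16) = (h + 1)*(h + 4)^2*(h - 4)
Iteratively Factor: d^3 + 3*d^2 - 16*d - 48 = (d + 3)*(d^2 - 16) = (d + 3)*(d + 4)*(d - 4)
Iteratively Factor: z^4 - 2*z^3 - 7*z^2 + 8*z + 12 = (z + 1)*(z^3 - 3*z^2 - 4*z + 12) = (z - 2)*(z + 1)*(z^2 - z - 6) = (z - 2)*(z + 1)*(z + 2)*(z - 3)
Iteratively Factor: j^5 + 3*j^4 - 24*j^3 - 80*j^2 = (j)*(j^4 + 3*j^3 - 24*j^2 - 80*j) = j^2*(j^3 + 3*j^2 - 24*j - 80) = j^2*(j + 4)*(j^2 - j - 20) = j^2*(j - 5)*(j + 4)*(j + 4)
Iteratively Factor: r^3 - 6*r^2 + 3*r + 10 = (r - 2)*(r^2 - 4*r - 5) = (r - 2)*(r + 1)*(r - 5)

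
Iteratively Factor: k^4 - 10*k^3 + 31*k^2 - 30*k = (k - 2)*(k^3 - 8*k^2 + 15*k) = k*(k - 2)*(k^2 - 8*k + 15) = k*(k - 5)*(k - 2)*(k - 3)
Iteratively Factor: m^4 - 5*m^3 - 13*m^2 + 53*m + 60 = (m - 5)*(m^3 - 13*m - 12) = (m - 5)*(m + 1)*(m^2 - m - 12) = (m - 5)*(m + 1)*(m + 3)*(m - 4)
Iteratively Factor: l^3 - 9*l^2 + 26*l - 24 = (l - 3)*(l^2 - 6*l + 8) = (l - 3)*(l - 2)*(l - 4)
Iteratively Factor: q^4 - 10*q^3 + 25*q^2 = (q)*(q^3 - 10*q^2 + 25*q) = q^2*(q^2 - 10*q + 25) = q^2*(q - 5)*(q - 5)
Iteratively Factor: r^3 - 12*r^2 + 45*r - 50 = (r - 5)*(r^2 - 7*r + 10) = (r - 5)*(r - 2)*(r - 5)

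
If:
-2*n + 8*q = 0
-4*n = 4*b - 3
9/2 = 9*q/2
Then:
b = -13/4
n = 4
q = 1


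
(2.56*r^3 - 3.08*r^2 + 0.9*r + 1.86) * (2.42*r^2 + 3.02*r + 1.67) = 6.1952*r^5 + 0.277600000000001*r^4 - 2.8484*r^3 + 2.0756*r^2 + 7.1202*r + 3.1062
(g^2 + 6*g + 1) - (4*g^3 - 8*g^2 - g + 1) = -4*g^3 + 9*g^2 + 7*g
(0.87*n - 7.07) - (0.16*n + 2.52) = 0.71*n - 9.59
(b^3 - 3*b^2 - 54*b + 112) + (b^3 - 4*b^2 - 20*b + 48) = 2*b^3 - 7*b^2 - 74*b + 160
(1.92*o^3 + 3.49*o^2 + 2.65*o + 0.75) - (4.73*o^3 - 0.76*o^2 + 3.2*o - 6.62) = -2.81*o^3 + 4.25*o^2 - 0.55*o + 7.37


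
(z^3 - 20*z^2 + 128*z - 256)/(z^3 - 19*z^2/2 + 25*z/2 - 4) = 2*(z^2 - 12*z + 32)/(2*z^2 - 3*z + 1)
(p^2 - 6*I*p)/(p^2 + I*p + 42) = p/(p + 7*I)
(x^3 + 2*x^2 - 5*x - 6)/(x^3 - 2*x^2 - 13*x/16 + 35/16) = 16*(x^2 + x - 6)/(16*x^2 - 48*x + 35)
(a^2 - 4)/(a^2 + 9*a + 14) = (a - 2)/(a + 7)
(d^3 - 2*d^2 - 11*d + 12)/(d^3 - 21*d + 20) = (d + 3)/(d + 5)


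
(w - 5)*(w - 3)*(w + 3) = w^3 - 5*w^2 - 9*w + 45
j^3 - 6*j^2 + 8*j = j*(j - 4)*(j - 2)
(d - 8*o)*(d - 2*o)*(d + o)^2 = d^4 - 8*d^3*o - 3*d^2*o^2 + 22*d*o^3 + 16*o^4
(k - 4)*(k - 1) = k^2 - 5*k + 4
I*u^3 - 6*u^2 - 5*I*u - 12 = (u + 3*I)*(u + 4*I)*(I*u + 1)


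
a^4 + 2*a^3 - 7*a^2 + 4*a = a*(a - 1)^2*(a + 4)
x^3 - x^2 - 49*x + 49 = (x - 7)*(x - 1)*(x + 7)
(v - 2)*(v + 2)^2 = v^3 + 2*v^2 - 4*v - 8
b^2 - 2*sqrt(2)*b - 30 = (b - 5*sqrt(2))*(b + 3*sqrt(2))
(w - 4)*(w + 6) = w^2 + 2*w - 24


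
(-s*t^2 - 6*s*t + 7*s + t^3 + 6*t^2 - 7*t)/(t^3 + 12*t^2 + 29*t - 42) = (-s + t)/(t + 6)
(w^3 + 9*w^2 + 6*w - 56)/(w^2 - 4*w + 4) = (w^2 + 11*w + 28)/(w - 2)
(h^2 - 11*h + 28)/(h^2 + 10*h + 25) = (h^2 - 11*h + 28)/(h^2 + 10*h + 25)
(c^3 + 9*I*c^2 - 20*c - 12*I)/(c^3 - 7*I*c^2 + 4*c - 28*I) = (c^2 + 7*I*c - 6)/(c^2 - 9*I*c - 14)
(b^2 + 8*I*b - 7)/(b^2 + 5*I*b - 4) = (b + 7*I)/(b + 4*I)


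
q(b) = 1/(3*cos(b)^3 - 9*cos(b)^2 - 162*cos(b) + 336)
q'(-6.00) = 0.00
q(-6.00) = 0.01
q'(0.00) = 0.00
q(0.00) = 0.01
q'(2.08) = -0.00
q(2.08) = 0.00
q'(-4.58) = -0.00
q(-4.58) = 0.00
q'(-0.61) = 0.00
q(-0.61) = 0.01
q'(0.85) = -0.00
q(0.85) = 0.00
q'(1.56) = -0.00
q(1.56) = 0.00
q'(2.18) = -0.00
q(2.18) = 0.00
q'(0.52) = -0.00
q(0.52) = 0.01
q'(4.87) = 0.00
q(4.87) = 0.00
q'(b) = (9*sin(b)*cos(b)^2 - 18*sin(b)*cos(b) - 162*sin(b))/(3*cos(b)^3 - 9*cos(b)^2 - 162*cos(b) + 336)^2 = (cos(b)^2 - 2*cos(b) - 18)*sin(b)/(cos(b)^3 - 3*cos(b)^2 - 54*cos(b) + 112)^2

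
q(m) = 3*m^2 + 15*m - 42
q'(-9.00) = -39.00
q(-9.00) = 66.00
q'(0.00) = 15.00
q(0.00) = -42.00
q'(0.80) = 19.80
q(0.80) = -28.08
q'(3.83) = 37.98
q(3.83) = 59.46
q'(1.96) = 26.76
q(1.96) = -1.08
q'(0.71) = 19.26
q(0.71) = -29.84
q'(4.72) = 43.32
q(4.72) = 95.64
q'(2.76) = 31.56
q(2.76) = 22.25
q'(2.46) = 29.76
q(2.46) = 13.05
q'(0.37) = 17.22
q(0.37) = -36.04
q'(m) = 6*m + 15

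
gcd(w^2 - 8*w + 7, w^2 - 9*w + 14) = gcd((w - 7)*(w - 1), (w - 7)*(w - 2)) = w - 7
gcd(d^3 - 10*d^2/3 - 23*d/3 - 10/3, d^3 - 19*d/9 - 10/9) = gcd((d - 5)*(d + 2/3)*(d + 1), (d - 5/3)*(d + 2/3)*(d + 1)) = d^2 + 5*d/3 + 2/3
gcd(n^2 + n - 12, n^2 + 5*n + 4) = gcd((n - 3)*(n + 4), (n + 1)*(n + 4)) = n + 4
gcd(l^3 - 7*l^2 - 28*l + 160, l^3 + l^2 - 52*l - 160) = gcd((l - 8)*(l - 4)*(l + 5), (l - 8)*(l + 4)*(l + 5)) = l^2 - 3*l - 40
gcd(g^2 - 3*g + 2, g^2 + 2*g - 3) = g - 1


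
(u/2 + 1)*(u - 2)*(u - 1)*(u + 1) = u^4/2 - 5*u^2/2 + 2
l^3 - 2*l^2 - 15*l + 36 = (l - 3)^2*(l + 4)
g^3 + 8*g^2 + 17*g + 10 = (g + 1)*(g + 2)*(g + 5)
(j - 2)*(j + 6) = j^2 + 4*j - 12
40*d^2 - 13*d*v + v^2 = (-8*d + v)*(-5*d + v)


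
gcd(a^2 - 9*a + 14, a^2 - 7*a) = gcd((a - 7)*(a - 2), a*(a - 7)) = a - 7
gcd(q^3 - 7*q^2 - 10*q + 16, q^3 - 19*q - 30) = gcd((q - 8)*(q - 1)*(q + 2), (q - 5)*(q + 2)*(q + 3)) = q + 2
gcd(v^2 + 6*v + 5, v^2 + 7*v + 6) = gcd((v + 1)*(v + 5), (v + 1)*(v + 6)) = v + 1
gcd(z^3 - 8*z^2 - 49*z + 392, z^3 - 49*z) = z^2 - 49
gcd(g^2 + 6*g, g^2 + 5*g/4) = g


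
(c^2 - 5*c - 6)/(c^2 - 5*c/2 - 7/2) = 2*(c - 6)/(2*c - 7)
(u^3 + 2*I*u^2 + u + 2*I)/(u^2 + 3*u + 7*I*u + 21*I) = (u^3 + 2*I*u^2 + u + 2*I)/(u^2 + u*(3 + 7*I) + 21*I)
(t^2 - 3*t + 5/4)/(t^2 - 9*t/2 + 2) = (t - 5/2)/(t - 4)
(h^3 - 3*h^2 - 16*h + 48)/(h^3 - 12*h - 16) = (h^2 + h - 12)/(h^2 + 4*h + 4)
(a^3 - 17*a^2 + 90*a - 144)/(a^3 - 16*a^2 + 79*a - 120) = (a - 6)/(a - 5)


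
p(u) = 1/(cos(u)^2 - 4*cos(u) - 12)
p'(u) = (2*sin(u)*cos(u) - 4*sin(u))/(cos(u)^2 - 4*cos(u) - 12)^2 = 2*(cos(u) - 2)*sin(u)/(sin(u)^2 + 4*cos(u) + 11)^2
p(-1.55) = -0.08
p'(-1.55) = 0.03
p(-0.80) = -0.07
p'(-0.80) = 0.01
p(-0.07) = -0.07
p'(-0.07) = 0.00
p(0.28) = -0.07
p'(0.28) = -0.00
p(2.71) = -0.13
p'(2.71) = -0.04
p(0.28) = -0.07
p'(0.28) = -0.00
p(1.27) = -0.08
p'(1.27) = -0.02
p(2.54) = -0.12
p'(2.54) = -0.05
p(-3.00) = -0.14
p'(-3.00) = 0.02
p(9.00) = -0.13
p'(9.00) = -0.04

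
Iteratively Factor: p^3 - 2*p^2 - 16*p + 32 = (p + 4)*(p^2 - 6*p + 8) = (p - 2)*(p + 4)*(p - 4)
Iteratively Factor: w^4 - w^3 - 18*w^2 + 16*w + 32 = (w + 1)*(w^3 - 2*w^2 - 16*w + 32) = (w + 1)*(w + 4)*(w^2 - 6*w + 8) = (w - 2)*(w + 1)*(w + 4)*(w - 4)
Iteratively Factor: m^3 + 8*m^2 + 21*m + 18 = (m + 3)*(m^2 + 5*m + 6) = (m + 3)^2*(m + 2)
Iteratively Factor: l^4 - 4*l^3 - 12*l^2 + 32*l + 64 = (l + 2)*(l^3 - 6*l^2 + 32) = (l - 4)*(l + 2)*(l^2 - 2*l - 8) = (l - 4)*(l + 2)^2*(l - 4)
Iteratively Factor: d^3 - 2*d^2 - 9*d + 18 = (d - 3)*(d^2 + d - 6) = (d - 3)*(d + 3)*(d - 2)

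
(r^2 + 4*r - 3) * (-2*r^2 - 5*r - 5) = -2*r^4 - 13*r^3 - 19*r^2 - 5*r + 15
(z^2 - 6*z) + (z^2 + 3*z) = 2*z^2 - 3*z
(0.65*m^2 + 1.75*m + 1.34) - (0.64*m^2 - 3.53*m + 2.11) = 0.01*m^2 + 5.28*m - 0.77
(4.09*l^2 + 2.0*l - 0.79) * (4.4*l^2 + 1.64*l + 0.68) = 17.996*l^4 + 15.5076*l^3 + 2.5852*l^2 + 0.0644*l - 0.5372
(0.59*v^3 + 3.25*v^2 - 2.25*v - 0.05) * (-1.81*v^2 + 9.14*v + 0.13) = -1.0679*v^5 - 0.4899*v^4 + 33.8542*v^3 - 20.052*v^2 - 0.7495*v - 0.0065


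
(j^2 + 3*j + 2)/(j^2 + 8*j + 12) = (j + 1)/(j + 6)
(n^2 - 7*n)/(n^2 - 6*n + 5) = n*(n - 7)/(n^2 - 6*n + 5)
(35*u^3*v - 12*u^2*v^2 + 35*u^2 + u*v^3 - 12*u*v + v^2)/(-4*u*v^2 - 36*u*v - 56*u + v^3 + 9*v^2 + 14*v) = (-35*u^3*v + 12*u^2*v^2 - 35*u^2 - u*v^3 + 12*u*v - v^2)/(4*u*v^2 + 36*u*v + 56*u - v^3 - 9*v^2 - 14*v)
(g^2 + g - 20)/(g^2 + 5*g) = (g - 4)/g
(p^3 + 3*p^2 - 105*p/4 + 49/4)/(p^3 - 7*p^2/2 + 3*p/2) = (2*p^2 + 7*p - 49)/(2*p*(p - 3))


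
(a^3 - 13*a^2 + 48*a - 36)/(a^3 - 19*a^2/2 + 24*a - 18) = 2*(a^2 - 7*a + 6)/(2*a^2 - 7*a + 6)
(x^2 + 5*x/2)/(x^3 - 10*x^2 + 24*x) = (x + 5/2)/(x^2 - 10*x + 24)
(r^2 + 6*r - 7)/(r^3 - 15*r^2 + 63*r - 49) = (r + 7)/(r^2 - 14*r + 49)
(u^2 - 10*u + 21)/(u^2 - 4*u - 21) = (u - 3)/(u + 3)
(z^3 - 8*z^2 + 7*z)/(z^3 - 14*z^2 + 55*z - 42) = z/(z - 6)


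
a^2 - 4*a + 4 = (a - 2)^2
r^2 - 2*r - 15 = (r - 5)*(r + 3)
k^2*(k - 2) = k^3 - 2*k^2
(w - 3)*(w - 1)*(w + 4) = w^3 - 13*w + 12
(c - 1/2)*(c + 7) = c^2 + 13*c/2 - 7/2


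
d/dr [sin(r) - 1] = cos(r)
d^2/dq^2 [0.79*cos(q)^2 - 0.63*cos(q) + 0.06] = 0.63*cos(q) - 1.58*cos(2*q)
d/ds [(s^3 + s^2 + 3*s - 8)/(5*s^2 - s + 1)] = (5*s^4 - 2*s^3 - 13*s^2 + 82*s - 5)/(25*s^4 - 10*s^3 + 11*s^2 - 2*s + 1)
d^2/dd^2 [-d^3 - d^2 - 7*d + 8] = -6*d - 2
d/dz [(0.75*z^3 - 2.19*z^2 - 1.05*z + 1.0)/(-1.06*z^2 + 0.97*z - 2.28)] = (-0.795*z^4 + 1.455*z^3 - 8.3673*z^2 + 12.1064*z + 1.424)/(1.1236*z^4 - 2.0564*z^3 + 5.7745*z^2 - 4.4232*z + 5.1984)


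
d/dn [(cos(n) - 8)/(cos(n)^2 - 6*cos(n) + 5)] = (cos(n)^2 - 16*cos(n) + 43)*sin(n)/(cos(n)^2 - 6*cos(n) + 5)^2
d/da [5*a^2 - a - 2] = 10*a - 1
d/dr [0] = 0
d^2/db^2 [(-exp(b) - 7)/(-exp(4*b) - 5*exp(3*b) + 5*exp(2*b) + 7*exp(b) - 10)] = (9*exp(8*b) + 167*exp(7*b) + 895*exp(6*b) + 1143*exp(5*b) - 1931*exp(4*b) - 1595*exp(3*b) - 2115*exp(2*b) + 1813*exp(b) + 590)*exp(b)/(exp(12*b) + 15*exp(11*b) + 60*exp(10*b) - 46*exp(9*b) - 480*exp(8*b) + 360*exp(7*b) + 1522*exp(6*b) - 1710*exp(5*b) - 1785*exp(4*b) + 3257*exp(3*b) - 30*exp(2*b) - 2100*exp(b) + 1000)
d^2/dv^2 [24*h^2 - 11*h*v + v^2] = 2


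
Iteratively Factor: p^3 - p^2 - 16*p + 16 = (p - 1)*(p^2 - 16) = (p - 1)*(p + 4)*(p - 4)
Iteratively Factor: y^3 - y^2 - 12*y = (y + 3)*(y^2 - 4*y) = y*(y + 3)*(y - 4)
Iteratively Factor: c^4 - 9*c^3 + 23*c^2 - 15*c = (c)*(c^3 - 9*c^2 + 23*c - 15) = c*(c - 3)*(c^2 - 6*c + 5) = c*(c - 5)*(c - 3)*(c - 1)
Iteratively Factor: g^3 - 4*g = (g - 2)*(g^2 + 2*g) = g*(g - 2)*(g + 2)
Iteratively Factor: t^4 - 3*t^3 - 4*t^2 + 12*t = (t - 3)*(t^3 - 4*t) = (t - 3)*(t + 2)*(t^2 - 2*t) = (t - 3)*(t - 2)*(t + 2)*(t)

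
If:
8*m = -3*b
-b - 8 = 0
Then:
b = -8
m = 3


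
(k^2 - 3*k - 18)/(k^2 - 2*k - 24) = (k + 3)/(k + 4)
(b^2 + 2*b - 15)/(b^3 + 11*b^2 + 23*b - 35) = (b - 3)/(b^2 + 6*b - 7)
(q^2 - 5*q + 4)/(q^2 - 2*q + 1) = (q - 4)/(q - 1)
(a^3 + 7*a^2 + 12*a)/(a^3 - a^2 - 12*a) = (a + 4)/(a - 4)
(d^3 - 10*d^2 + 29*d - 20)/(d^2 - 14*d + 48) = (d^3 - 10*d^2 + 29*d - 20)/(d^2 - 14*d + 48)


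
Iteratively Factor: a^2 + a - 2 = (a - 1)*(a + 2)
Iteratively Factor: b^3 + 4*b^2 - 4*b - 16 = (b - 2)*(b^2 + 6*b + 8) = (b - 2)*(b + 2)*(b + 4)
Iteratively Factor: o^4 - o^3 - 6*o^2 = (o - 3)*(o^3 + 2*o^2) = o*(o - 3)*(o^2 + 2*o) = o^2*(o - 3)*(o + 2)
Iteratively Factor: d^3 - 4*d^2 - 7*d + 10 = (d + 2)*(d^2 - 6*d + 5) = (d - 5)*(d + 2)*(d - 1)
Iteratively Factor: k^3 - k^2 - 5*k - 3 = (k + 1)*(k^2 - 2*k - 3) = (k + 1)^2*(k - 3)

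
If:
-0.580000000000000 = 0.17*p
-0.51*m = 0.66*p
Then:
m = 4.42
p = -3.41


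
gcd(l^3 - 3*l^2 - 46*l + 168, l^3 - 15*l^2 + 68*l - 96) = l - 4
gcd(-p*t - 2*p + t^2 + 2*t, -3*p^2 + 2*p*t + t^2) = p - t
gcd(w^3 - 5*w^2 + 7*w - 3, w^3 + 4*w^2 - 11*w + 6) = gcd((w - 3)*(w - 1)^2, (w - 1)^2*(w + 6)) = w^2 - 2*w + 1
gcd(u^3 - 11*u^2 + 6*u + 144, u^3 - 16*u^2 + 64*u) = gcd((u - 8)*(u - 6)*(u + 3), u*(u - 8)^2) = u - 8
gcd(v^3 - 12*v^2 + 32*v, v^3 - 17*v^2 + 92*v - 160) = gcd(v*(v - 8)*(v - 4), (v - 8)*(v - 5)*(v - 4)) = v^2 - 12*v + 32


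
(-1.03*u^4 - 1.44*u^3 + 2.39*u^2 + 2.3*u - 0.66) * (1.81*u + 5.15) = -1.8643*u^5 - 7.9109*u^4 - 3.0901*u^3 + 16.4715*u^2 + 10.6504*u - 3.399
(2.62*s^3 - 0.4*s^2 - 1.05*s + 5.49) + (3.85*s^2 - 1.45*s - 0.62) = 2.62*s^3 + 3.45*s^2 - 2.5*s + 4.87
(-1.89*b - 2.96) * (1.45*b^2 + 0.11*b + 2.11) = -2.7405*b^3 - 4.4999*b^2 - 4.3135*b - 6.2456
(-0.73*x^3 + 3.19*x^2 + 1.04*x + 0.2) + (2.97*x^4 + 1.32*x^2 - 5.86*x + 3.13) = 2.97*x^4 - 0.73*x^3 + 4.51*x^2 - 4.82*x + 3.33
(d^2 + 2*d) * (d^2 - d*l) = d^4 - d^3*l + 2*d^3 - 2*d^2*l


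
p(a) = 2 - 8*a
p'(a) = -8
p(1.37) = -8.96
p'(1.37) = -8.00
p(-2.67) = 23.36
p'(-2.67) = -8.00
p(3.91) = -29.28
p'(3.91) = -8.00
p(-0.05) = 2.40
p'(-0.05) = -8.00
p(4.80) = -36.40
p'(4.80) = -8.00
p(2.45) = -17.60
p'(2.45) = -8.00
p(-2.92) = 25.36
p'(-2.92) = -8.00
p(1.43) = -9.44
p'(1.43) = -8.00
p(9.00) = -70.00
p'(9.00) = -8.00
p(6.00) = -46.00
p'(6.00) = -8.00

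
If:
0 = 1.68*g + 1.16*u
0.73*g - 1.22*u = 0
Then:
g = 0.00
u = 0.00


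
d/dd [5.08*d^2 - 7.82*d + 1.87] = 10.16*d - 7.82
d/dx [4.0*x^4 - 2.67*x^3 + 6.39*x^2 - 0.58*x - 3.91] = 16.0*x^3 - 8.01*x^2 + 12.78*x - 0.58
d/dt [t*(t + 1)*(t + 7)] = 3*t^2 + 16*t + 7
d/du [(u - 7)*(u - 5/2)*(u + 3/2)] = 3*u^2 - 16*u + 13/4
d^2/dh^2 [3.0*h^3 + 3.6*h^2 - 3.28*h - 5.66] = 18.0*h + 7.2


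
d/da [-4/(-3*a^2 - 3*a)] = 4*(-2*a - 1)/(3*a^2*(a + 1)^2)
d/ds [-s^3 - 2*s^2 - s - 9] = -3*s^2 - 4*s - 1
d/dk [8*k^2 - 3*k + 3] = 16*k - 3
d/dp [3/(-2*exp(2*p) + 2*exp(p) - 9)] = (12*exp(p) - 6)*exp(p)/(2*exp(2*p) - 2*exp(p) + 9)^2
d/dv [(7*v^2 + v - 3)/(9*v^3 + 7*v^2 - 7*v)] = (-63*v^4 - 18*v^3 + 25*v^2 + 42*v - 21)/(v^2*(81*v^4 + 126*v^3 - 77*v^2 - 98*v + 49))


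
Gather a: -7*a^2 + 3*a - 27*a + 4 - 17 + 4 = -7*a^2 - 24*a - 9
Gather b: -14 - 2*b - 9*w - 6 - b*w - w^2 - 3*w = b*(-w - 2) - w^2 - 12*w - 20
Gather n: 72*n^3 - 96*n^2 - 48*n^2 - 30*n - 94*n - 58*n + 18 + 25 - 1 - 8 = 72*n^3 - 144*n^2 - 182*n + 34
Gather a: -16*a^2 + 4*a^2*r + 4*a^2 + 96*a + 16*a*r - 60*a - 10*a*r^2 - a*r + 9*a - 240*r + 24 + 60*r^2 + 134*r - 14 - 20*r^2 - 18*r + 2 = a^2*(4*r - 12) + a*(-10*r^2 + 15*r + 45) + 40*r^2 - 124*r + 12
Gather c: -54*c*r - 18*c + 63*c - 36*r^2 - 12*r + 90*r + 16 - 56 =c*(45 - 54*r) - 36*r^2 + 78*r - 40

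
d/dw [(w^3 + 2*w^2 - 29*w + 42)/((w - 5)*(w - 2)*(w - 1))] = 2*(-5*w^2 + 26*w - 53)/(w^4 - 12*w^3 + 46*w^2 - 60*w + 25)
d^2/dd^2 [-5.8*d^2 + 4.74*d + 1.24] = -11.6000000000000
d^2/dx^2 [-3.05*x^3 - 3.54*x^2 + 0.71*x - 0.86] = -18.3*x - 7.08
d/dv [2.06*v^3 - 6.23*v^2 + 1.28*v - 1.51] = 6.18*v^2 - 12.46*v + 1.28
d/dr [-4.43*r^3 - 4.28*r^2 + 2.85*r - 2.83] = -13.29*r^2 - 8.56*r + 2.85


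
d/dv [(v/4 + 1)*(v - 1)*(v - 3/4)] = 3*v^2/4 + 9*v/8 - 25/16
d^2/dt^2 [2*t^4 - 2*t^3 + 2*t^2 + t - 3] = 24*t^2 - 12*t + 4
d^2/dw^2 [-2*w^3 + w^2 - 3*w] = 2 - 12*w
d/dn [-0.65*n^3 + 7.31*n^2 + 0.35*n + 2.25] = -1.95*n^2 + 14.62*n + 0.35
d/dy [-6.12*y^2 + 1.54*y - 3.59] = 1.54 - 12.24*y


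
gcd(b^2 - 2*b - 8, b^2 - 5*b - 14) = b + 2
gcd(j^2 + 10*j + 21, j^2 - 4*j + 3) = 1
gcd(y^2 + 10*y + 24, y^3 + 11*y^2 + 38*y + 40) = y + 4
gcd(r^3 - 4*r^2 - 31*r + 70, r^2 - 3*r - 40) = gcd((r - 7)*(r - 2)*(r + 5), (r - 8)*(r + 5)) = r + 5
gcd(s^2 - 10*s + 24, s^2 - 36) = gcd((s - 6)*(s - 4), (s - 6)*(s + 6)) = s - 6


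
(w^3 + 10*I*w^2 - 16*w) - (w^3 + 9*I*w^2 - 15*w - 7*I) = I*w^2 - w + 7*I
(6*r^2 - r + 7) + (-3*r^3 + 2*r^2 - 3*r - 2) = -3*r^3 + 8*r^2 - 4*r + 5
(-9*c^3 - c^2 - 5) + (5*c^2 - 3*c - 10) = -9*c^3 + 4*c^2 - 3*c - 15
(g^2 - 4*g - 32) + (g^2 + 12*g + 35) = 2*g^2 + 8*g + 3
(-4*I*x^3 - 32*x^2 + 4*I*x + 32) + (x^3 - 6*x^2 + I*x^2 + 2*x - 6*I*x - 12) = x^3 - 4*I*x^3 - 38*x^2 + I*x^2 + 2*x - 2*I*x + 20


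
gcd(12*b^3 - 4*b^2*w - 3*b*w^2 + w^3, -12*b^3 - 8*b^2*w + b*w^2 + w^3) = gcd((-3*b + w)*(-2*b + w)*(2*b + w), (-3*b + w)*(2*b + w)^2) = -6*b^2 - b*w + w^2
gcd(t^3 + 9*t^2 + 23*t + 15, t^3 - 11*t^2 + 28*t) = 1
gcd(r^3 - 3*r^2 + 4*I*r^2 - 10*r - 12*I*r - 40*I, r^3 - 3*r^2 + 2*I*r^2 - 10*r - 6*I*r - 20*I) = r^2 - 3*r - 10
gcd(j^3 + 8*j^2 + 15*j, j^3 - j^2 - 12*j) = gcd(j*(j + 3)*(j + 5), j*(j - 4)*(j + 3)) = j^2 + 3*j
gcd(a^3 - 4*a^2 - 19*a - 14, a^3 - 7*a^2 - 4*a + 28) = a^2 - 5*a - 14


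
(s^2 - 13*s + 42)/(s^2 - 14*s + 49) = (s - 6)/(s - 7)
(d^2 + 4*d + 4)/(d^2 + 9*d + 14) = (d + 2)/(d + 7)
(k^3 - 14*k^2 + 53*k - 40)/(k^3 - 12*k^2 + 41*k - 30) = (k - 8)/(k - 6)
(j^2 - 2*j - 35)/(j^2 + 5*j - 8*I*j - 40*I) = (j - 7)/(j - 8*I)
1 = 1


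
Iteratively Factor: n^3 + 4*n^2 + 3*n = (n + 1)*(n^2 + 3*n) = n*(n + 1)*(n + 3)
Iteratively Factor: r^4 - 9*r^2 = (r)*(r^3 - 9*r) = r^2*(r^2 - 9) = r^2*(r + 3)*(r - 3)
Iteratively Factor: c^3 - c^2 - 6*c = (c - 3)*(c^2 + 2*c) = c*(c - 3)*(c + 2)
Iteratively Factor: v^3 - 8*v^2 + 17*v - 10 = (v - 1)*(v^2 - 7*v + 10) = (v - 5)*(v - 1)*(v - 2)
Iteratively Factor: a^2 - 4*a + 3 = (a - 3)*(a - 1)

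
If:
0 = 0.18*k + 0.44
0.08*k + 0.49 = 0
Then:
No Solution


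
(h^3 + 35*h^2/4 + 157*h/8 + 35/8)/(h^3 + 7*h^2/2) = 1 + 21/(4*h) + 5/(4*h^2)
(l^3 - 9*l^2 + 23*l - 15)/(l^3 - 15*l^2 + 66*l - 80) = (l^2 - 4*l + 3)/(l^2 - 10*l + 16)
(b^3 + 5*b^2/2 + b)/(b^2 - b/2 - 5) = b*(2*b + 1)/(2*b - 5)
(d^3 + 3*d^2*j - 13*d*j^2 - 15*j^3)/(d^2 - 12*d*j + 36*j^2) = (d^3 + 3*d^2*j - 13*d*j^2 - 15*j^3)/(d^2 - 12*d*j + 36*j^2)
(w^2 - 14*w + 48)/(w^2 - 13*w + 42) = (w - 8)/(w - 7)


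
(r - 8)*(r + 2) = r^2 - 6*r - 16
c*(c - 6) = c^2 - 6*c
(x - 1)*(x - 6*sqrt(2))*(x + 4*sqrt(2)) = x^3 - 2*sqrt(2)*x^2 - x^2 - 48*x + 2*sqrt(2)*x + 48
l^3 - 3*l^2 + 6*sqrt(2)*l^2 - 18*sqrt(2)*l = l*(l - 3)*(l + 6*sqrt(2))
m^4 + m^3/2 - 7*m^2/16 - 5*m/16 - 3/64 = (m - 3/4)*(m + 1/4)*(m + 1/2)^2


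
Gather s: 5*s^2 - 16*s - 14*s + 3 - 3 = 5*s^2 - 30*s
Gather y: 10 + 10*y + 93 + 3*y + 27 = 13*y + 130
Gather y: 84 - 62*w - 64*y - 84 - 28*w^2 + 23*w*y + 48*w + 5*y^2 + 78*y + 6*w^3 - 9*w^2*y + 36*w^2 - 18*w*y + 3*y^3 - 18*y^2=6*w^3 + 8*w^2 - 14*w + 3*y^3 - 13*y^2 + y*(-9*w^2 + 5*w + 14)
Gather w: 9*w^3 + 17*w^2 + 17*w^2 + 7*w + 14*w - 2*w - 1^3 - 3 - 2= 9*w^3 + 34*w^2 + 19*w - 6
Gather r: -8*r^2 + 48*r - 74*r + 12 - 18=-8*r^2 - 26*r - 6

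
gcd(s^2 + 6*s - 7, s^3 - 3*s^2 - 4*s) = 1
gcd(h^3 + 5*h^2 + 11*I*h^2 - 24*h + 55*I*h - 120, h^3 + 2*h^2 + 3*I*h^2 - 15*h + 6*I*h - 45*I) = h^2 + h*(5 + 3*I) + 15*I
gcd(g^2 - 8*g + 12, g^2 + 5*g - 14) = g - 2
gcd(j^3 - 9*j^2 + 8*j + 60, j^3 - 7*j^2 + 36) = j^2 - 4*j - 12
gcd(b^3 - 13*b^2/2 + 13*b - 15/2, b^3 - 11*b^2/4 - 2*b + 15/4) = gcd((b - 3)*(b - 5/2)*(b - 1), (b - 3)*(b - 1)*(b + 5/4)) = b^2 - 4*b + 3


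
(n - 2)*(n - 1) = n^2 - 3*n + 2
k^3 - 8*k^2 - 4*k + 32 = (k - 8)*(k - 2)*(k + 2)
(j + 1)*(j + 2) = j^2 + 3*j + 2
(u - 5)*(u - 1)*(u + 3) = u^3 - 3*u^2 - 13*u + 15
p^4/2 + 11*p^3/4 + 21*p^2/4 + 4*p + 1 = (p/2 + 1/2)*(p + 1/2)*(p + 2)^2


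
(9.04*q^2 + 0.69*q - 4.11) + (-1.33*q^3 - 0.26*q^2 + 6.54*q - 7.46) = -1.33*q^3 + 8.78*q^2 + 7.23*q - 11.57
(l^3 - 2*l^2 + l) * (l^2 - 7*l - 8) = l^5 - 9*l^4 + 7*l^3 + 9*l^2 - 8*l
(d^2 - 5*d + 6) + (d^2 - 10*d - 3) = 2*d^2 - 15*d + 3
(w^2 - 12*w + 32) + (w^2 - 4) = 2*w^2 - 12*w + 28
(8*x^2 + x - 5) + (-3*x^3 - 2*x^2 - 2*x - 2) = -3*x^3 + 6*x^2 - x - 7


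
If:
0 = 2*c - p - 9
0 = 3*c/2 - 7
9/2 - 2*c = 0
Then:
No Solution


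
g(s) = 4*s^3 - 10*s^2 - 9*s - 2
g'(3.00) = 39.00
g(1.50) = -24.50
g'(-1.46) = 45.78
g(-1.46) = -22.62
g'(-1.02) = 23.88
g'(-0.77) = 13.51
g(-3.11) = -191.05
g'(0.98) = -17.08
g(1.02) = -17.34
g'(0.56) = -16.44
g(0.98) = -16.66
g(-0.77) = -2.83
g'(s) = 12*s^2 - 20*s - 9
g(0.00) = -2.00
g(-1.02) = -7.47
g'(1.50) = -12.00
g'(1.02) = -16.92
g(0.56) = -9.47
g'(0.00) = -9.00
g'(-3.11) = 169.27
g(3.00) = -11.00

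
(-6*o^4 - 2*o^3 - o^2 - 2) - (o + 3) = -6*o^4 - 2*o^3 - o^2 - o - 5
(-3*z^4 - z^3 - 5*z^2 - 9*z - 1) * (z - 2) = -3*z^5 + 5*z^4 - 3*z^3 + z^2 + 17*z + 2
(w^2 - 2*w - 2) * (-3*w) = -3*w^3 + 6*w^2 + 6*w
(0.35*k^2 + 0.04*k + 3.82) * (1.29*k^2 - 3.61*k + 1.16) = 0.4515*k^4 - 1.2119*k^3 + 5.1894*k^2 - 13.7438*k + 4.4312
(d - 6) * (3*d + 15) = 3*d^2 - 3*d - 90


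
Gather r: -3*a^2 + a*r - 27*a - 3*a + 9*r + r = -3*a^2 - 30*a + r*(a + 10)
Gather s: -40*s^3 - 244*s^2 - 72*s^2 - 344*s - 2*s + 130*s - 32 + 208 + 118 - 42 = -40*s^3 - 316*s^2 - 216*s + 252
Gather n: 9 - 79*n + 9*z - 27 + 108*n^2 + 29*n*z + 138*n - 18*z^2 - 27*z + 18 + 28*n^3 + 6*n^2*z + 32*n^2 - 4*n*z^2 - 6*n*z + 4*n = 28*n^3 + n^2*(6*z + 140) + n*(-4*z^2 + 23*z + 63) - 18*z^2 - 18*z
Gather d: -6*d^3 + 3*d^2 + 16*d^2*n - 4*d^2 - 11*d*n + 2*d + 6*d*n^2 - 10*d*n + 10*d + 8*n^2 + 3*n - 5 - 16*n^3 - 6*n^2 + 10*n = -6*d^3 + d^2*(16*n - 1) + d*(6*n^2 - 21*n + 12) - 16*n^3 + 2*n^2 + 13*n - 5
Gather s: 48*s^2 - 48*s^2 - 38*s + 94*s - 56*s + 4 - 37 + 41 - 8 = 0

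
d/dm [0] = 0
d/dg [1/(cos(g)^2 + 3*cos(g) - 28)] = (2*cos(g) + 3)*sin(g)/(cos(g)^2 + 3*cos(g) - 28)^2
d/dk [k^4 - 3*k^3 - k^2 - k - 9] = 4*k^3 - 9*k^2 - 2*k - 1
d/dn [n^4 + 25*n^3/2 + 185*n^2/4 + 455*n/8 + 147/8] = 4*n^3 + 75*n^2/2 + 185*n/2 + 455/8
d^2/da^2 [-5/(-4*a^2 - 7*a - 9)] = 10*(-16*a^2 - 28*a + (8*a + 7)^2 - 36)/(4*a^2 + 7*a + 9)^3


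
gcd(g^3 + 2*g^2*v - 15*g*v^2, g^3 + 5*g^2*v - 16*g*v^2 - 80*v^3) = g + 5*v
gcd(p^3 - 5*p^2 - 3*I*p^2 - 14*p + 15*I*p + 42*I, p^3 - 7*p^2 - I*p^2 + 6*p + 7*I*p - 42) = p^2 + p*(-7 - 3*I) + 21*I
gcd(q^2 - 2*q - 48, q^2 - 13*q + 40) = q - 8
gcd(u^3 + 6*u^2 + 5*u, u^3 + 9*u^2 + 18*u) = u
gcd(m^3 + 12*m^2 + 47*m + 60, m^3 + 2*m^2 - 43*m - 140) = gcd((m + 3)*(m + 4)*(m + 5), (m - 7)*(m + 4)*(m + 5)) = m^2 + 9*m + 20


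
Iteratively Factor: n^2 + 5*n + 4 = (n + 1)*(n + 4)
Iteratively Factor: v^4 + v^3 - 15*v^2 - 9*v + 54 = (v - 2)*(v^3 + 3*v^2 - 9*v - 27) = (v - 3)*(v - 2)*(v^2 + 6*v + 9) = (v - 3)*(v - 2)*(v + 3)*(v + 3)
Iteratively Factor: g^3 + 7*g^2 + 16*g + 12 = (g + 2)*(g^2 + 5*g + 6) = (g + 2)*(g + 3)*(g + 2)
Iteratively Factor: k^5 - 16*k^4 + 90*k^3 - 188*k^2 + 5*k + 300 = (k - 3)*(k^4 - 13*k^3 + 51*k^2 - 35*k - 100) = (k - 4)*(k - 3)*(k^3 - 9*k^2 + 15*k + 25) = (k - 5)*(k - 4)*(k - 3)*(k^2 - 4*k - 5) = (k - 5)*(k - 4)*(k - 3)*(k + 1)*(k - 5)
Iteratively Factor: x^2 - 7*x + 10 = (x - 5)*(x - 2)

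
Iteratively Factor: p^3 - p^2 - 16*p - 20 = (p + 2)*(p^2 - 3*p - 10) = (p + 2)^2*(p - 5)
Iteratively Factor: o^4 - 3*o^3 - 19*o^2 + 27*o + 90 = (o + 3)*(o^3 - 6*o^2 - o + 30) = (o + 2)*(o + 3)*(o^2 - 8*o + 15) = (o - 3)*(o + 2)*(o + 3)*(o - 5)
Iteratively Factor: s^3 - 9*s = (s + 3)*(s^2 - 3*s) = (s - 3)*(s + 3)*(s)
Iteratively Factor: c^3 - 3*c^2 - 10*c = (c)*(c^2 - 3*c - 10) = c*(c + 2)*(c - 5)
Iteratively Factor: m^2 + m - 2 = (m + 2)*(m - 1)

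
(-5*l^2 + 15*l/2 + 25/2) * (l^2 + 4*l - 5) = -5*l^4 - 25*l^3/2 + 135*l^2/2 + 25*l/2 - 125/2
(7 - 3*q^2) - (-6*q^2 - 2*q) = 3*q^2 + 2*q + 7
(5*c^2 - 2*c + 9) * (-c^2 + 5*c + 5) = -5*c^4 + 27*c^3 + 6*c^2 + 35*c + 45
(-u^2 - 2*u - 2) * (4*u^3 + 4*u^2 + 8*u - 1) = -4*u^5 - 12*u^4 - 24*u^3 - 23*u^2 - 14*u + 2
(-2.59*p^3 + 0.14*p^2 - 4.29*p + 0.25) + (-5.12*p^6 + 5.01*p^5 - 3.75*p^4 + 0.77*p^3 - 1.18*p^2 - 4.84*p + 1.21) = -5.12*p^6 + 5.01*p^5 - 3.75*p^4 - 1.82*p^3 - 1.04*p^2 - 9.13*p + 1.46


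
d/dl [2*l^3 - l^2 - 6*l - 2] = 6*l^2 - 2*l - 6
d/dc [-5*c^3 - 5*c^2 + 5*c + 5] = -15*c^2 - 10*c + 5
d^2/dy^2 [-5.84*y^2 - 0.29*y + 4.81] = -11.6800000000000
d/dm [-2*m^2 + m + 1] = 1 - 4*m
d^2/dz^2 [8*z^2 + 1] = 16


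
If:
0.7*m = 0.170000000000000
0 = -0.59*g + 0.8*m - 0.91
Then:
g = -1.21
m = 0.24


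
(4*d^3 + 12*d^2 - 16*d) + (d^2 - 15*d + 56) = 4*d^3 + 13*d^2 - 31*d + 56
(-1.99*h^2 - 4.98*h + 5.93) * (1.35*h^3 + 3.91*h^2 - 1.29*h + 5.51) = -2.6865*h^5 - 14.5039*h^4 - 8.8992*h^3 + 18.6456*h^2 - 35.0895*h + 32.6743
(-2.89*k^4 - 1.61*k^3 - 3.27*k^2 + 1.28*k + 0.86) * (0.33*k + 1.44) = -0.9537*k^5 - 4.6929*k^4 - 3.3975*k^3 - 4.2864*k^2 + 2.127*k + 1.2384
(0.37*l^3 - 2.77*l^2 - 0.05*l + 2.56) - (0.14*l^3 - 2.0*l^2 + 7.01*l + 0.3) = 0.23*l^3 - 0.77*l^2 - 7.06*l + 2.26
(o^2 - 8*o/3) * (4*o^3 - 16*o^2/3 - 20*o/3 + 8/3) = 4*o^5 - 16*o^4 + 68*o^3/9 + 184*o^2/9 - 64*o/9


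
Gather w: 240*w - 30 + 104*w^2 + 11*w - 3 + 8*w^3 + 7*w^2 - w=8*w^3 + 111*w^2 + 250*w - 33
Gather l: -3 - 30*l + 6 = 3 - 30*l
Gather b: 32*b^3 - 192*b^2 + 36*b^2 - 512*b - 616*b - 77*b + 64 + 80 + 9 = 32*b^3 - 156*b^2 - 1205*b + 153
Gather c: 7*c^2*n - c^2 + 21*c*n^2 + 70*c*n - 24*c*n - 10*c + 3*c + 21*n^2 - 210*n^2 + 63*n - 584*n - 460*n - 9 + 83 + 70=c^2*(7*n - 1) + c*(21*n^2 + 46*n - 7) - 189*n^2 - 981*n + 144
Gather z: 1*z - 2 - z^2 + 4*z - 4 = -z^2 + 5*z - 6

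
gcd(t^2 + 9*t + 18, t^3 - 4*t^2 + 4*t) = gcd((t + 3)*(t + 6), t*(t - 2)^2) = 1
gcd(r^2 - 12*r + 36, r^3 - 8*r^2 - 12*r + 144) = r^2 - 12*r + 36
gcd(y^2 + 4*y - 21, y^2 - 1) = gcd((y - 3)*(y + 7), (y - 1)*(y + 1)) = 1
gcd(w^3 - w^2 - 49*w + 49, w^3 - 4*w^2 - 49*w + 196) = w^2 - 49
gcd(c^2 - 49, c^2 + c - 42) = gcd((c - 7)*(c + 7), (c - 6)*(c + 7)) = c + 7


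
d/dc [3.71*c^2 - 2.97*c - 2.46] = 7.42*c - 2.97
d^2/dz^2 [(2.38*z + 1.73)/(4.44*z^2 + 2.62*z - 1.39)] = ((2.38*z + 1.73)*(8.88*z + 2.62)*(17.76*z + 5.24) - (63.4032*z + 27.8336)*(4.44*z^2 + 2.62*z - 1.39))/(4.44*z^2 + 2.62*z - 1.39)^3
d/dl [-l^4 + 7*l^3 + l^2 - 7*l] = -4*l^3 + 21*l^2 + 2*l - 7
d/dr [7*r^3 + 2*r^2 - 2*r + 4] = 21*r^2 + 4*r - 2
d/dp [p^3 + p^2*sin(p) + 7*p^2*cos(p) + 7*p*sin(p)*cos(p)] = -7*p^2*sin(p) + p^2*cos(p) + 3*p^2 + 2*p*sin(p) + 14*p*cos(p) + 7*p*cos(2*p) + 7*sin(2*p)/2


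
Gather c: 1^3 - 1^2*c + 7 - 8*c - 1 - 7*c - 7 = -16*c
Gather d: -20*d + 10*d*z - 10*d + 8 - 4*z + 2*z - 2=d*(10*z - 30) - 2*z + 6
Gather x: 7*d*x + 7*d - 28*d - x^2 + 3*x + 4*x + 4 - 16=-21*d - x^2 + x*(7*d + 7) - 12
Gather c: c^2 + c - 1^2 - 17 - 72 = c^2 + c - 90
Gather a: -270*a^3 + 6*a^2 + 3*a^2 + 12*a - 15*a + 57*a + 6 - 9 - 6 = -270*a^3 + 9*a^2 + 54*a - 9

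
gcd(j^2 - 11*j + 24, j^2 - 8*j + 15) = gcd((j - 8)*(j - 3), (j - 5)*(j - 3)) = j - 3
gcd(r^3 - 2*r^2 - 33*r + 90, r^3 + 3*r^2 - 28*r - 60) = r^2 + r - 30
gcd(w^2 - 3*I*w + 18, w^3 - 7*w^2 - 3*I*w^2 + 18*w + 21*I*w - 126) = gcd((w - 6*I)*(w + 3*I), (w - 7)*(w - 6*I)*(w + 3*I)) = w^2 - 3*I*w + 18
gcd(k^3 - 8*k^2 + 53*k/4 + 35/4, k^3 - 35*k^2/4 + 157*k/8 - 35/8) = k^2 - 17*k/2 + 35/2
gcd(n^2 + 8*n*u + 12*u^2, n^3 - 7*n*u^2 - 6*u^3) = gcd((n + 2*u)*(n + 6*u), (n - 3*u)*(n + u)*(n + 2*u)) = n + 2*u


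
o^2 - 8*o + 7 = (o - 7)*(o - 1)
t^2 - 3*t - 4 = (t - 4)*(t + 1)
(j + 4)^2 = j^2 + 8*j + 16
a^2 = a^2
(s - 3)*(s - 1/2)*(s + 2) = s^3 - 3*s^2/2 - 11*s/2 + 3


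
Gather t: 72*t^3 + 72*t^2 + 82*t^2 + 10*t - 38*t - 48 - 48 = 72*t^3 + 154*t^2 - 28*t - 96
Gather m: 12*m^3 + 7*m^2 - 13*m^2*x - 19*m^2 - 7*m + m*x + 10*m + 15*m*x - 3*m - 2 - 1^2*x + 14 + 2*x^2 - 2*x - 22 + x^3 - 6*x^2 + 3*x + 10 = 12*m^3 + m^2*(-13*x - 12) + 16*m*x + x^3 - 4*x^2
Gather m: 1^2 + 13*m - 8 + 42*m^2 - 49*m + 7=42*m^2 - 36*m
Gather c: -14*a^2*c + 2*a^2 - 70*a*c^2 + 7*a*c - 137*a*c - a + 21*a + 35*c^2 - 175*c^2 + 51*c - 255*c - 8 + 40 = 2*a^2 + 20*a + c^2*(-70*a - 140) + c*(-14*a^2 - 130*a - 204) + 32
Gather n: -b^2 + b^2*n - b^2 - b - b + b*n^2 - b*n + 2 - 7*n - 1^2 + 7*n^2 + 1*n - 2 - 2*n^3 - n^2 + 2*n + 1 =-2*b^2 - 2*b - 2*n^3 + n^2*(b + 6) + n*(b^2 - b - 4)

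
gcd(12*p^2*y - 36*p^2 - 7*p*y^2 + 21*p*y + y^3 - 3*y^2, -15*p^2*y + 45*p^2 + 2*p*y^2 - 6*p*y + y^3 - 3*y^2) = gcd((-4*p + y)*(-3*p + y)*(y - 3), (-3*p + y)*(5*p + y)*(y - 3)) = -3*p*y + 9*p + y^2 - 3*y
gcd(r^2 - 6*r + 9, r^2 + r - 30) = 1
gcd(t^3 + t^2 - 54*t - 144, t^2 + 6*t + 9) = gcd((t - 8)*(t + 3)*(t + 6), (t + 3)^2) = t + 3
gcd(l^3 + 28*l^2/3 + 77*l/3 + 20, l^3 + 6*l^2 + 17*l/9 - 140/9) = l + 5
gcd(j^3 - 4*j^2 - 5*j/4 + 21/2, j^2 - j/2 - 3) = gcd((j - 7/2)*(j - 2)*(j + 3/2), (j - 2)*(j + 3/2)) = j^2 - j/2 - 3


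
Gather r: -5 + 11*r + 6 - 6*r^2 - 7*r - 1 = -6*r^2 + 4*r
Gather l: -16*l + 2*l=-14*l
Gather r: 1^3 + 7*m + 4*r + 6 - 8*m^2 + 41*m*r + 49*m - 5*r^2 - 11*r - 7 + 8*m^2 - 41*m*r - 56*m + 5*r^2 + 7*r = 0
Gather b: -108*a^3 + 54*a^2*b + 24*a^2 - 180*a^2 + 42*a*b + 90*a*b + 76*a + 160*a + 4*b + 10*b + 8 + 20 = -108*a^3 - 156*a^2 + 236*a + b*(54*a^2 + 132*a + 14) + 28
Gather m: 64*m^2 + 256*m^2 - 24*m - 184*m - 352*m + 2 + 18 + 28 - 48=320*m^2 - 560*m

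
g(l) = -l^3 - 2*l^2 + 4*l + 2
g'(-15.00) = -611.00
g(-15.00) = 2867.00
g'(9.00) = -275.00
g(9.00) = -853.00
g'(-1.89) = 0.84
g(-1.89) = -5.95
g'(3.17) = -38.83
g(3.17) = -37.27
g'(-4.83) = -46.67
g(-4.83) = 48.70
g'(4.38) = -71.07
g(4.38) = -102.88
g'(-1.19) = 4.51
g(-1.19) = -3.91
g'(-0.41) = 5.14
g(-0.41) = 0.09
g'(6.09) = -131.62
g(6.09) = -273.68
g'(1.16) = -4.68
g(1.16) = 2.39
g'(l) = -3*l^2 - 4*l + 4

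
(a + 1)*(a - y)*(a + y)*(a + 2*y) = a^4 + 2*a^3*y + a^3 - a^2*y^2 + 2*a^2*y - 2*a*y^3 - a*y^2 - 2*y^3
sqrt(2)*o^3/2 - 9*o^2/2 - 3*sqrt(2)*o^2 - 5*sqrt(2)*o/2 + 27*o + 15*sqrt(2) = (o - 6)*(o - 5*sqrt(2))*(sqrt(2)*o/2 + 1/2)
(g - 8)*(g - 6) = g^2 - 14*g + 48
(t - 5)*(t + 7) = t^2 + 2*t - 35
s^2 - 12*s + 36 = (s - 6)^2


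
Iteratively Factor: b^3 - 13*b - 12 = (b + 3)*(b^2 - 3*b - 4) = (b - 4)*(b + 3)*(b + 1)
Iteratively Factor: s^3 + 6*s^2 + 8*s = (s + 2)*(s^2 + 4*s) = (s + 2)*(s + 4)*(s)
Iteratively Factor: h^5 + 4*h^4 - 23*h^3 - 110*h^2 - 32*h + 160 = (h - 1)*(h^4 + 5*h^3 - 18*h^2 - 128*h - 160) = (h - 1)*(h + 4)*(h^3 + h^2 - 22*h - 40) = (h - 5)*(h - 1)*(h + 4)*(h^2 + 6*h + 8) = (h - 5)*(h - 1)*(h + 4)^2*(h + 2)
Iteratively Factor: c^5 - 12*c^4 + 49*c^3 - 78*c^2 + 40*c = (c - 5)*(c^4 - 7*c^3 + 14*c^2 - 8*c) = (c - 5)*(c - 4)*(c^3 - 3*c^2 + 2*c) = c*(c - 5)*(c - 4)*(c^2 - 3*c + 2) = c*(c - 5)*(c - 4)*(c - 1)*(c - 2)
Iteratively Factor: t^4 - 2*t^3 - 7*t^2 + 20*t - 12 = (t - 2)*(t^3 - 7*t + 6) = (t - 2)*(t + 3)*(t^2 - 3*t + 2) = (t - 2)^2*(t + 3)*(t - 1)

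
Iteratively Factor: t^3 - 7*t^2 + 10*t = (t - 2)*(t^2 - 5*t) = t*(t - 2)*(t - 5)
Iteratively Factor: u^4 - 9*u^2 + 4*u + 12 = (u + 3)*(u^3 - 3*u^2 + 4) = (u - 2)*(u + 3)*(u^2 - u - 2) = (u - 2)*(u + 1)*(u + 3)*(u - 2)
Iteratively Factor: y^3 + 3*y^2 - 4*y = (y + 4)*(y^2 - y) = (y - 1)*(y + 4)*(y)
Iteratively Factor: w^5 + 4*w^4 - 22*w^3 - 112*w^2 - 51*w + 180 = (w - 1)*(w^4 + 5*w^3 - 17*w^2 - 129*w - 180) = (w - 1)*(w + 4)*(w^3 + w^2 - 21*w - 45) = (w - 5)*(w - 1)*(w + 4)*(w^2 + 6*w + 9) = (w - 5)*(w - 1)*(w + 3)*(w + 4)*(w + 3)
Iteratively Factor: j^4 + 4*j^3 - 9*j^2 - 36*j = (j)*(j^3 + 4*j^2 - 9*j - 36) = j*(j + 3)*(j^2 + j - 12) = j*(j - 3)*(j + 3)*(j + 4)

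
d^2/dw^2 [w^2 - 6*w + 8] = 2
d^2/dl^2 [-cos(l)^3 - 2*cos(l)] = (5 - 9*sin(l)^2)*cos(l)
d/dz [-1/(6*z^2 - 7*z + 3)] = (12*z - 7)/(6*z^2 - 7*z + 3)^2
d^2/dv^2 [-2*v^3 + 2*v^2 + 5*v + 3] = 4 - 12*v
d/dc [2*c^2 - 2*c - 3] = 4*c - 2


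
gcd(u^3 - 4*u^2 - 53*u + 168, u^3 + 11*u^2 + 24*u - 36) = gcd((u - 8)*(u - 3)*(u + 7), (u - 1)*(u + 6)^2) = 1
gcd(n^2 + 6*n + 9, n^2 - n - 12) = n + 3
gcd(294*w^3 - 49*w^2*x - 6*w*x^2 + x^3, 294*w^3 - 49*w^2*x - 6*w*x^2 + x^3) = 294*w^3 - 49*w^2*x - 6*w*x^2 + x^3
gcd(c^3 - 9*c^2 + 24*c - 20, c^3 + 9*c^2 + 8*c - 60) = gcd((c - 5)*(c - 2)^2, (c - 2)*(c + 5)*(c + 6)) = c - 2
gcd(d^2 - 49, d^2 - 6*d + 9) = 1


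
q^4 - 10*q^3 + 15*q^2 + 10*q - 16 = (q - 8)*(q - 2)*(q - 1)*(q + 1)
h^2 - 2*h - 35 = (h - 7)*(h + 5)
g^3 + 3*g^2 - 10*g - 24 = (g - 3)*(g + 2)*(g + 4)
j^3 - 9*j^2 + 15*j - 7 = (j - 7)*(j - 1)^2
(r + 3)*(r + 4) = r^2 + 7*r + 12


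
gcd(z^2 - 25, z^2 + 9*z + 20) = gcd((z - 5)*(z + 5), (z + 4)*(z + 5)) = z + 5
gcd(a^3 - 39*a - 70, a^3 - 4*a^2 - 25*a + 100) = a + 5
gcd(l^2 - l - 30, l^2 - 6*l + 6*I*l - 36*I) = l - 6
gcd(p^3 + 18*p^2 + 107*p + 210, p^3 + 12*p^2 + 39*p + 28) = p + 7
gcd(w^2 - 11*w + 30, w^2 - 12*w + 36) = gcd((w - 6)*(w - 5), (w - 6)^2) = w - 6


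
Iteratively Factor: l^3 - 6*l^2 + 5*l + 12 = (l - 4)*(l^2 - 2*l - 3) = (l - 4)*(l - 3)*(l + 1)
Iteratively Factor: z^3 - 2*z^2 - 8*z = (z)*(z^2 - 2*z - 8) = z*(z - 4)*(z + 2)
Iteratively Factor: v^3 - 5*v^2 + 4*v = (v - 1)*(v^2 - 4*v) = v*(v - 1)*(v - 4)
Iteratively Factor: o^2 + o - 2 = (o - 1)*(o + 2)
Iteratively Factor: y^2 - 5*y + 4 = (y - 1)*(y - 4)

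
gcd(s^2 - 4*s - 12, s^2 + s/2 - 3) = s + 2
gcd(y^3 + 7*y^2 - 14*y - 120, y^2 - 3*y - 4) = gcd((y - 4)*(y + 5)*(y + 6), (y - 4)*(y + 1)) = y - 4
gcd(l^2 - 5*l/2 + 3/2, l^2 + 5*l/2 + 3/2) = 1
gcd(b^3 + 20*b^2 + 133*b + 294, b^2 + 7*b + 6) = b + 6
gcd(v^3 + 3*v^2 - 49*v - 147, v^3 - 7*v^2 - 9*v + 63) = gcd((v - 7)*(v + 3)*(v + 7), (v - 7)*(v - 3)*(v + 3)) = v^2 - 4*v - 21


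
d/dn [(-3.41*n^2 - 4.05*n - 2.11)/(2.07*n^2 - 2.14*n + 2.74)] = (15.6809*n^2 - 9.9514*n - 15.6124)/(4.2849*n^4 - 8.8596*n^3 + 15.9232*n^2 - 11.7272*n + 7.5076)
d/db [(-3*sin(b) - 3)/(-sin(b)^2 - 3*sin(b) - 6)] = 3*(-sin(b)^2 - 2*sin(b) + 3)*cos(b)/(sin(b)^2 + 3*sin(b) + 6)^2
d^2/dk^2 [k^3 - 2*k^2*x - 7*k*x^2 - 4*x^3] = 6*k - 4*x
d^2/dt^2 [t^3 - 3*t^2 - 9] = 6*t - 6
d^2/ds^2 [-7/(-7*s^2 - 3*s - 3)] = 14*(-49*s^2 - 21*s + (14*s + 3)^2 - 21)/(7*s^2 + 3*s + 3)^3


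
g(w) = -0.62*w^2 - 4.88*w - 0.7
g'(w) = -1.24*w - 4.88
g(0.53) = -3.46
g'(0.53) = -5.54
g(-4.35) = 8.80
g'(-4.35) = 0.51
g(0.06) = -1.00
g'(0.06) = -4.95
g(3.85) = -28.68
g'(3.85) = -9.65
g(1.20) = -7.45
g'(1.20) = -6.37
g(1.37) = -8.55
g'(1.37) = -6.58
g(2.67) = -18.15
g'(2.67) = -8.19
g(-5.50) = 7.38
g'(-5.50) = 1.94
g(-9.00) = -7.00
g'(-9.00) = 6.28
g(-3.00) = 8.36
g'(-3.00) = -1.16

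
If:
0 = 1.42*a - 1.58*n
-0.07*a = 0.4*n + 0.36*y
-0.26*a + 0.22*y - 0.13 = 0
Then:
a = -0.25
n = -0.22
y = 0.30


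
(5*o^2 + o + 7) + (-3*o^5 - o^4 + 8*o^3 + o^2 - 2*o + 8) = -3*o^5 - o^4 + 8*o^3 + 6*o^2 - o + 15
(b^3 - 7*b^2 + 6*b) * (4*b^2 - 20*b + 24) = 4*b^5 - 48*b^4 + 188*b^3 - 288*b^2 + 144*b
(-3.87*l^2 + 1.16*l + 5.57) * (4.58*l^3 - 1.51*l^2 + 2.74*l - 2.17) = -17.7246*l^5 + 11.1565*l^4 + 13.1552*l^3 + 3.1656*l^2 + 12.7446*l - 12.0869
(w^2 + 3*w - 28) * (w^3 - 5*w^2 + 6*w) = w^5 - 2*w^4 - 37*w^3 + 158*w^2 - 168*w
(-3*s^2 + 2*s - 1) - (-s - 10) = -3*s^2 + 3*s + 9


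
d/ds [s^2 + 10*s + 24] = 2*s + 10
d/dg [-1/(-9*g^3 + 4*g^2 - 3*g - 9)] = (-27*g^2 + 8*g - 3)/(9*g^3 - 4*g^2 + 3*g + 9)^2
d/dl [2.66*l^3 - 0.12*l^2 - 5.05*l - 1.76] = 7.98*l^2 - 0.24*l - 5.05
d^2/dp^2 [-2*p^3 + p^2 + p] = 2 - 12*p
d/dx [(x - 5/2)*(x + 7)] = 2*x + 9/2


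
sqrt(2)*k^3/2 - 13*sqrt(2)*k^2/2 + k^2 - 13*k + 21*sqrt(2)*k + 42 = (k - 7)*(k - 6)*(sqrt(2)*k/2 + 1)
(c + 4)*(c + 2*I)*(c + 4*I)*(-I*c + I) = -I*c^4 + 6*c^3 - 3*I*c^3 + 18*c^2 + 12*I*c^2 - 24*c + 24*I*c - 32*I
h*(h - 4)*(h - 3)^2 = h^4 - 10*h^3 + 33*h^2 - 36*h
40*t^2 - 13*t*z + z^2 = (-8*t + z)*(-5*t + z)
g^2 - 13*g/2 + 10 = (g - 4)*(g - 5/2)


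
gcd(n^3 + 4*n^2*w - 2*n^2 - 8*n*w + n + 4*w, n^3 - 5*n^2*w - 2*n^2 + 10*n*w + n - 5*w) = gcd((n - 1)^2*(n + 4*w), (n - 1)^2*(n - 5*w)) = n^2 - 2*n + 1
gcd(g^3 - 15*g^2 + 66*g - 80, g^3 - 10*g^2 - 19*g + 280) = g - 8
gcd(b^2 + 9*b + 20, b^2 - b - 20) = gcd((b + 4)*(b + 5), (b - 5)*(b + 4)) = b + 4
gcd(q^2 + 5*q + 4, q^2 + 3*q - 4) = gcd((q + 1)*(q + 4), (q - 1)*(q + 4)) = q + 4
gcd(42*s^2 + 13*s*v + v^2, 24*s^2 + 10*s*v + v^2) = 6*s + v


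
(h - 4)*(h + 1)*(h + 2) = h^3 - h^2 - 10*h - 8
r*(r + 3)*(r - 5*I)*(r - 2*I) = r^4 + 3*r^3 - 7*I*r^3 - 10*r^2 - 21*I*r^2 - 30*r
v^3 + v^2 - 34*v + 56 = (v - 4)*(v - 2)*(v + 7)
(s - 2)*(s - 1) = s^2 - 3*s + 2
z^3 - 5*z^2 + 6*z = z*(z - 3)*(z - 2)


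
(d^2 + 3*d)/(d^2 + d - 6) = d/(d - 2)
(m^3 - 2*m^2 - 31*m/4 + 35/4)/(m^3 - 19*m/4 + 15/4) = (2*m - 7)/(2*m - 3)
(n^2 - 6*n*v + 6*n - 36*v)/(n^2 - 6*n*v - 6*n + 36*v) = (n + 6)/(n - 6)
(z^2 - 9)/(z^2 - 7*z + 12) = (z + 3)/(z - 4)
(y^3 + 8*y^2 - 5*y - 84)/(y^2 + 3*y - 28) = (y^2 + y - 12)/(y - 4)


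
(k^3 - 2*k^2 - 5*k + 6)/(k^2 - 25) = (k^3 - 2*k^2 - 5*k + 6)/(k^2 - 25)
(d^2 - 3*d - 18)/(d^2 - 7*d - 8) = (-d^2 + 3*d + 18)/(-d^2 + 7*d + 8)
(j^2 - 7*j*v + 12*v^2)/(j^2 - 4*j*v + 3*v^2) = (-j + 4*v)/(-j + v)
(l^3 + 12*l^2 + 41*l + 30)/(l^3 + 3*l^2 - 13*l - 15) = (l + 6)/(l - 3)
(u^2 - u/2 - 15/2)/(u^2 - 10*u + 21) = (u + 5/2)/(u - 7)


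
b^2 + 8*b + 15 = (b + 3)*(b + 5)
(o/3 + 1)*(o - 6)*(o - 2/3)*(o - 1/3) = o^4/3 - 4*o^3/3 - 133*o^2/27 + 52*o/9 - 4/3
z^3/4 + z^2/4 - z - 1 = (z/4 + 1/4)*(z - 2)*(z + 2)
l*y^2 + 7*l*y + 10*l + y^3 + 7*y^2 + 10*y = (l + y)*(y + 2)*(y + 5)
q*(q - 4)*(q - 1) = q^3 - 5*q^2 + 4*q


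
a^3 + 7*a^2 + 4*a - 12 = (a - 1)*(a + 2)*(a + 6)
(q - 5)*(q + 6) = q^2 + q - 30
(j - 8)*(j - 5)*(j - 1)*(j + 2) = j^4 - 12*j^3 + 25*j^2 + 66*j - 80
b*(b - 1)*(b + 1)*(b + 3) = b^4 + 3*b^3 - b^2 - 3*b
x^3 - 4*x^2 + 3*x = x*(x - 3)*(x - 1)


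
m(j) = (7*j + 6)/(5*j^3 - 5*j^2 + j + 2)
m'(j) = (7*j + 6)*(-15*j^2 + 10*j - 1)/(5*j^3 - 5*j^2 + j + 2)^2 + 7/(5*j^3 - 5*j^2 + j + 2) = (35*j^3 - 35*j^2 + 7*j - (7*j + 6)*(15*j^2 - 10*j + 1) + 14)/(5*j^3 - 5*j^2 + j + 2)^2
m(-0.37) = 4.93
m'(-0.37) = -37.95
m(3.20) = 0.24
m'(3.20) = -0.19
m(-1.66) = 0.15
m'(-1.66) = 0.06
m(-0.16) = 2.88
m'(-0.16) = -0.95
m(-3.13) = 0.08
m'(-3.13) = 0.03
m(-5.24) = 0.04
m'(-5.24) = 0.01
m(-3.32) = 0.07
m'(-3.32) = 0.03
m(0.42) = 4.68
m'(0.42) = 5.03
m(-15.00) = 0.01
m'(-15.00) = 0.00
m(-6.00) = 0.03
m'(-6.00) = 0.01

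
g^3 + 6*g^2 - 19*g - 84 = (g - 4)*(g + 3)*(g + 7)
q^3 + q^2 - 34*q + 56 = (q - 4)*(q - 2)*(q + 7)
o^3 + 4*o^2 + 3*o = o*(o + 1)*(o + 3)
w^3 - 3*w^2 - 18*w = w*(w - 6)*(w + 3)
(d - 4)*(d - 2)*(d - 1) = d^3 - 7*d^2 + 14*d - 8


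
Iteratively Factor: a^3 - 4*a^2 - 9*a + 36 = (a + 3)*(a^2 - 7*a + 12) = (a - 4)*(a + 3)*(a - 3)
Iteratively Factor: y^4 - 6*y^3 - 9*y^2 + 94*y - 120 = (y + 4)*(y^3 - 10*y^2 + 31*y - 30) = (y - 3)*(y + 4)*(y^2 - 7*y + 10) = (y - 3)*(y - 2)*(y + 4)*(y - 5)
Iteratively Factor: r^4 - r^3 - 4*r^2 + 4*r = (r - 1)*(r^3 - 4*r) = (r - 2)*(r - 1)*(r^2 + 2*r) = r*(r - 2)*(r - 1)*(r + 2)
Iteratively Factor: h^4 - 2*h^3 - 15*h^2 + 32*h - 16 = (h - 1)*(h^3 - h^2 - 16*h + 16) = (h - 4)*(h - 1)*(h^2 + 3*h - 4) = (h - 4)*(h - 1)*(h + 4)*(h - 1)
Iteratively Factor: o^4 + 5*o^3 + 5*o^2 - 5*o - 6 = (o - 1)*(o^3 + 6*o^2 + 11*o + 6) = (o - 1)*(o + 3)*(o^2 + 3*o + 2) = (o - 1)*(o + 2)*(o + 3)*(o + 1)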